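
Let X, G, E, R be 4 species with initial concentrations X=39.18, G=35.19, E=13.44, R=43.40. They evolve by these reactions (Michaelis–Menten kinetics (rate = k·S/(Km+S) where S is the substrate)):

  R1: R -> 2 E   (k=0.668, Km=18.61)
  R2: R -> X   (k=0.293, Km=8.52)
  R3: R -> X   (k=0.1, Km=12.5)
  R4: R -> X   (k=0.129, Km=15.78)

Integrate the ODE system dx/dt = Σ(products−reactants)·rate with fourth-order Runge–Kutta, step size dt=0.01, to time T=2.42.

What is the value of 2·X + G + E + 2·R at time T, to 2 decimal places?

Value at T = 213.79

Check how each reaction changes W = 2·X + G + E + 2·R (weight of products minus weight of reactants):
R1: R -> 2 E: (1·2) − (2·1) = 2 − 2 = 0
R2: R -> X: (2·1) − (2·1) = 2 − 2 = 0
R3: R -> X: (2·1) − (2·1) = 2 − 2 = 0
R4: R -> X: (2·1) − (2·1) = 2 − 2 = 0
Every reaction leaves W unchanged, so W is conserved and no simulation is needed: W(T) = W(0) = 2·39.18 + 35.19 + 13.44 + 2·43.40 = 213.79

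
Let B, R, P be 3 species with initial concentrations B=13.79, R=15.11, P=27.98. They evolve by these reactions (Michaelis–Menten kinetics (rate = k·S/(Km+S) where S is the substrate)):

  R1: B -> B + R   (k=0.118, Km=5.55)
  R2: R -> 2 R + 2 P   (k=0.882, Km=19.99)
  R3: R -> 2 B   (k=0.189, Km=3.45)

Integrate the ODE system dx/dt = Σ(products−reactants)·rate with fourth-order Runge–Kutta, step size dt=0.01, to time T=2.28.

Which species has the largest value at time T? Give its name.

Dominant species at T: P

RK4 with dt=0.01: 228 steps to T=2.28. Trajectory (selected grid times):
t=0.00: B=13.79 R=15.11 P=27.98
t=0.25: B=13.87 R=15.19 P=28.17
t=0.51: B=13.95 R=15.27 P=28.37
t=0.76: B=14.02 R=15.35 P=28.56
t=1.01: B=14.10 R=15.43 P=28.75
t=1.27: B=14.18 R=15.51 P=28.95
t=1.52: B=14.26 R=15.59 P=29.14
t=1.77: B=14.34 R=15.67 P=29.34
t=2.03: B=14.42 R=15.75 P=29.54
t=2.28: B=14.49 R=15.83 P=29.73
At T=2.28: B=14.49 R=15.83 P=29.73; the largest is P.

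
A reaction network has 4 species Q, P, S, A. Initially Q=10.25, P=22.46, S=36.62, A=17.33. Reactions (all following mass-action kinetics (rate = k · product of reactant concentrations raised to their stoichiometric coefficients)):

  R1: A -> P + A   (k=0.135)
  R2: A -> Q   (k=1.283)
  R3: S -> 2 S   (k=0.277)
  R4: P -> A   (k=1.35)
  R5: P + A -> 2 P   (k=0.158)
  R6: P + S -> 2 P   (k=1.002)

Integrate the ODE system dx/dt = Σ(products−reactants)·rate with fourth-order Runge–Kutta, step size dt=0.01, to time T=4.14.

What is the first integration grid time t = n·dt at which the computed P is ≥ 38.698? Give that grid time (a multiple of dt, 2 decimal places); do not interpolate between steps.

Threshold first reached at t = 0.02

RK4 with dt=0.01: 414 steps to T=4.14. Trajectory (selected grid times):
t=0.00: Q=10.25 P=22.46 S=36.62 A=17.33
t=0.01: Q=10.47 P=31.52 S=28.04 A=16.75
t=0.02: Q=10.68 P=40.50 S=19.59 A=16.09
t=0.46: Q=15.97 P=63.91 S=0.00 A=7.65
t=0.92: Q=20.44 P=60.02 S=0.00 A=7.54
t=1.38: Q=24.87 P=56.11 S=0.00 A=7.48
t=1.84: Q=29.27 P=52.25 S=0.00 A=7.41
t=2.30: Q=33.62 P=48.43 S=0.00 A=7.34
t=2.76: Q=37.92 P=44.66 S=0.00 A=7.25
t=3.22: Q=42.18 P=40.95 S=0.00 A=7.16
t=3.68: Q=46.37 P=37.30 S=0.00 A=7.05
t=4.14: Q=50.50 P=33.73 S=0.00 A=6.93
P(0.01)=31.516 < 38.698 but P(0.02)=40.503 ≥ 38.698, so the first grid time is t=0.02.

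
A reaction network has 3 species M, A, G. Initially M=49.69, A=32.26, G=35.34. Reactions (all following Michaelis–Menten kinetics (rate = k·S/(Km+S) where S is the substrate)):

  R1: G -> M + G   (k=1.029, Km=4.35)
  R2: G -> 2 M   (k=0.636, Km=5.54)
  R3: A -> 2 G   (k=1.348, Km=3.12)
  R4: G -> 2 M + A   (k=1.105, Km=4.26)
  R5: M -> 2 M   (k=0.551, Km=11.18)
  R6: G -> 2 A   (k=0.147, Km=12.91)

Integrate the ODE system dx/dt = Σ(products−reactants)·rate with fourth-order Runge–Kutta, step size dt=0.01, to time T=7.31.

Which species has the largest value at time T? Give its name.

RK4 with dt=0.01: 731 steps to T=7.31. Trajectory (selected grid times):
t=0.00: M=49.69 A=32.26 G=35.34
t=0.81: M=53.29 A=32.24 G=36.00
t=1.62: M=56.90 A=32.22 G=36.65
t=2.44: M=60.57 A=32.20 G=37.31
t=3.25: M=64.20 A=32.19 G=37.96
t=4.06: M=67.84 A=32.18 G=38.61
t=4.87: M=71.49 A=32.17 G=39.25
t=5.69: M=75.19 A=32.16 G=39.90
t=6.50: M=78.86 A=32.15 G=40.54
t=7.31: M=82.53 A=32.15 G=41.18
At T=7.31: M=82.53 A=32.15 G=41.18; the largest is M.

Dominant species at T: M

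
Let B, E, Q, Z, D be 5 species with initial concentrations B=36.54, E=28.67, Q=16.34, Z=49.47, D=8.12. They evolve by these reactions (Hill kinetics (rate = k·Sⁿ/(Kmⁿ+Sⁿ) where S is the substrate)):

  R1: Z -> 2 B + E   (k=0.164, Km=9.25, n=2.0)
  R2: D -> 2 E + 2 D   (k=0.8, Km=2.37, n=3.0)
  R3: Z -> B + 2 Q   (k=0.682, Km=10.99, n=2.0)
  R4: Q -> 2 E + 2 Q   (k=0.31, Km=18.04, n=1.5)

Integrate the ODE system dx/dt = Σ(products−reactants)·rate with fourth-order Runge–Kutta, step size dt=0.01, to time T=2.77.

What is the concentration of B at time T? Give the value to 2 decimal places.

RK4 with dt=0.01: 277 steps to T=2.77. Trajectory (selected grid times):
t=0.00: B=36.54 E=28.67 Q=16.34 Z=49.47 D=8.12
t=0.31: B=36.84 E=29.29 Q=16.79 Z=49.22 D=8.36
t=0.62: B=37.14 E=29.92 Q=17.24 Z=48.97 D=8.60
t=0.92: B=37.43 E=30.53 Q=17.67 Z=48.73 D=8.84
t=1.23: B=37.73 E=31.16 Q=18.12 Z=48.48 D=9.08
t=1.54: B=38.03 E=31.79 Q=18.57 Z=48.23 D=9.33
t=1.85: B=38.33 E=32.43 Q=19.02 Z=47.98 D=9.57
t=2.15: B=38.62 E=33.05 Q=19.46 Z=47.73 D=9.81
t=2.46: B=38.91 E=33.69 Q=19.91 Z=47.49 D=10.05
t=2.77: B=39.21 E=34.33 Q=20.37 Z=47.24 D=10.30
Read off B at T=2.77: 39.21

B at T = 39.21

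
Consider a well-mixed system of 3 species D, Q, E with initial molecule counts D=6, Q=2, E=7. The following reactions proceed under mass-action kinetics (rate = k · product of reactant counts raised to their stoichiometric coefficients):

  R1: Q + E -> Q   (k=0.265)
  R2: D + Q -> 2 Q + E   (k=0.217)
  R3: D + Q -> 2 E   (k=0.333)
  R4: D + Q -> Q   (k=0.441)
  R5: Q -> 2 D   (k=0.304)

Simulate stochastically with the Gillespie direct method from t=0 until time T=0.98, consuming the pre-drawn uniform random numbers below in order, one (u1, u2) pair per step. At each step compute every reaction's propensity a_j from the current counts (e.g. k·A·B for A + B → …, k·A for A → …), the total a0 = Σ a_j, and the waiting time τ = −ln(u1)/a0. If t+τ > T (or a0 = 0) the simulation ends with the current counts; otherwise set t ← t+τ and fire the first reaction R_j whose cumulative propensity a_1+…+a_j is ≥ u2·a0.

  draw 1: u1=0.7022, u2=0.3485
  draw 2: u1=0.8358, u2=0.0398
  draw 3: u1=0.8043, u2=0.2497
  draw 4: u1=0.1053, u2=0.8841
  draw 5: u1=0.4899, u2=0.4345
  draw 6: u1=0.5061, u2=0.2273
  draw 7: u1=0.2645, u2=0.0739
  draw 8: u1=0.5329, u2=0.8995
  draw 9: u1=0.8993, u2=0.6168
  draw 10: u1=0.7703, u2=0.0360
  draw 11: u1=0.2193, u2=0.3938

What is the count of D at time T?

D at T = 1

t=0.000: D=6 Q=2 E=7
Draw 1: a1=3.710, a2=2.604, a3=3.996, a4=5.292, a5=0.608, a0=16.210; τ=−ln(0.7022)/16.210=0.022 → t=0.022; u2·a0=0.3485·16.210=5.649; a1=3.710 < 5.649 ≤ a1+a2=6.314 → R2 fires; D=5 Q=3 E=8
Draw 2: a1=6.360, a2=3.255, a3=4.995, a4=6.615, a5=0.912, a0=22.137; τ=−ln(0.8358)/22.137=0.008 → t=0.030; u2·a0=0.0398·22.137=0.881 ≤ a1=6.360 → R1 fires; D=5 Q=3 E=7
Draw 3: a1=5.565, a2=3.255, a3=4.995, a4=6.615, a5=0.912, a0=21.342; τ=−ln(0.8043)/21.342=0.010 → t=0.040; u2·a0=0.2497·21.342=5.329 ≤ a1=5.565 → R1 fires; D=5 Q=3 E=6
Draw 4: a1=4.770, a2=3.255, a3=4.995, a4=6.615, a5=0.912, a0=20.547; τ=−ln(0.1053)/20.547=0.110 → t=0.150; u2·a0=0.8841·20.547=18.166; a1+…+a3=13.020 < 18.166 ≤ a1+…+a4=19.635 → R4 fires; D=4 Q=3 E=6
Draw 5: a1=4.770, a2=2.604, a3=3.996, a4=5.292, a5=0.912, a0=17.574; τ=−ln(0.4899)/17.574=0.041 → t=0.190; u2·a0=0.4345·17.574=7.636; a1+a2=7.374 < 7.636 ≤ a1+…+a3=11.370 → R3 fires; D=3 Q=2 E=8
Draw 6: a1=4.240, a2=1.302, a3=1.998, a4=2.646, a5=0.608, a0=10.794; τ=−ln(0.5061)/10.794=0.063 → t=0.253; u2·a0=0.2273·10.794=2.453 ≤ a1=4.240 → R1 fires; D=3 Q=2 E=7
Draw 7: a1=3.710, a2=1.302, a3=1.998, a4=2.646, a5=0.608, a0=10.264; τ=−ln(0.2645)/10.264=0.130 → t=0.383; u2·a0=0.0739·10.264=0.759 ≤ a1=3.710 → R1 fires; D=3 Q=2 E=6
Draw 8: a1=3.180, a2=1.302, a3=1.998, a4=2.646, a5=0.608, a0=9.734; τ=−ln(0.5329)/9.734=0.065 → t=0.448; u2·a0=0.8995·9.734=8.756; a1+…+a3=6.480 < 8.756 ≤ a1+…+a4=9.126 → R4 fires; D=2 Q=2 E=6
Draw 9: a1=3.180, a2=0.868, a3=1.332, a4=1.764, a5=0.608, a0=7.752; τ=−ln(0.8993)/7.752=0.014 → t=0.461; u2·a0=0.6168·7.752=4.781; a1+a2=4.048 < 4.781 ≤ a1+…+a3=5.380 → R3 fires; D=1 Q=1 E=8
Draw 10: a1=2.120, a2=0.217, a3=0.333, a4=0.441, a5=0.304, a0=3.415; τ=−ln(0.7703)/3.415=0.076 → t=0.538; u2·a0=0.0360·3.415=0.123 ≤ a1=2.120 → R1 fires; D=1 Q=1 E=7
Draw 11: a1=1.855, a2=0.217, a3=0.333, a4=0.441, a5=0.304, a0=3.150; τ=−ln(0.2193)/3.150=0.482 → t=1.019 > T=0.98: stop.
Read off D at T=0.98: 1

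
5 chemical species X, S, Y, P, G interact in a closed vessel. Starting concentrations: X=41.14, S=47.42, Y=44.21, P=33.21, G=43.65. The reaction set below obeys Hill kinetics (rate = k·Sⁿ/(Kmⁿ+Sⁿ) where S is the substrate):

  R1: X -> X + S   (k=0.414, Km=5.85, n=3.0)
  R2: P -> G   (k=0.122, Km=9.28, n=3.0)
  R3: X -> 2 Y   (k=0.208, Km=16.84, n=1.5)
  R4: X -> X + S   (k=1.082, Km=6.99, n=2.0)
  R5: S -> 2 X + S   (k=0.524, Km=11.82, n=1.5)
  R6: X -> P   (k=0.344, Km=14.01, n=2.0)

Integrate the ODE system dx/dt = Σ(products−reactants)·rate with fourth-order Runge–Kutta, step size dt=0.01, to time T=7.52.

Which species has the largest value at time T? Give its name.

RK4 with dt=0.01: 752 steps to T=7.52. Trajectory (selected grid times):
t=0.00: X=41.14 S=47.42 Y=44.21 P=33.21 G=43.65
t=0.84: X=41.53 S=48.65 Y=44.49 P=33.37 G=43.75
t=1.67: X=41.91 S=49.87 Y=44.76 P=33.53 G=43.85
t=2.51: X=42.30 S=51.10 Y=45.04 P=33.69 G=43.95
t=3.34: X=42.69 S=52.32 Y=45.32 P=33.84 G=44.05
t=4.18: X=43.09 S=53.55 Y=45.60 P=34.01 G=44.15
t=5.01: X=43.48 S=54.77 Y=45.88 P=34.16 G=44.25
t=5.85: X=43.88 S=56.00 Y=46.16 P=34.33 G=44.35
t=6.68: X=44.27 S=57.22 Y=46.44 P=34.49 G=44.45
t=7.52: X=44.67 S=58.45 Y=46.72 P=34.65 G=44.55
At T=7.52: X=44.67 S=58.45 Y=46.72 P=34.65 G=44.55; the largest is S.

Dominant species at T: S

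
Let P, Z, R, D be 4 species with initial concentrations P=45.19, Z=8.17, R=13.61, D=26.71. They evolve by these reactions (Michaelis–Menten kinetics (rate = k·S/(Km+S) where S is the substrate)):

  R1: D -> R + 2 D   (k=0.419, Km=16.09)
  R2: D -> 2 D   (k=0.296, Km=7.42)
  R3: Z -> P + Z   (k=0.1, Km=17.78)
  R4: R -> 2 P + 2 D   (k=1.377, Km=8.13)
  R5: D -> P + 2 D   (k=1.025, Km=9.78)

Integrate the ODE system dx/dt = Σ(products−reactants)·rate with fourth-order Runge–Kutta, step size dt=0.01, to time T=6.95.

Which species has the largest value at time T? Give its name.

Dominant species at T: P

RK4 with dt=0.01: 695 steps to T=6.95. Trajectory (selected grid times):
t=0.00: P=45.19 Z=8.17 R=13.61 D=26.71
t=0.77: P=47.12 Z=8.17 R=13.15 D=29.00
t=1.54: P=49.04 Z=8.17 R=12.71 D=31.29
t=2.32: P=50.98 Z=8.17 R=12.28 D=33.61
t=3.09: P=52.89 Z=8.17 R=11.87 D=35.90
t=3.86: P=54.79 Z=8.17 R=11.47 D=38.19
t=4.63: P=56.67 Z=8.17 R=11.08 D=40.48
t=5.41: P=58.58 Z=8.17 R=10.70 D=42.79
t=6.18: P=60.44 Z=8.17 R=10.34 D=45.06
t=6.95: P=62.30 Z=8.17 R=9.99 D=47.32
At T=6.95: P=62.30 Z=8.17 R=9.99 D=47.32; the largest is P.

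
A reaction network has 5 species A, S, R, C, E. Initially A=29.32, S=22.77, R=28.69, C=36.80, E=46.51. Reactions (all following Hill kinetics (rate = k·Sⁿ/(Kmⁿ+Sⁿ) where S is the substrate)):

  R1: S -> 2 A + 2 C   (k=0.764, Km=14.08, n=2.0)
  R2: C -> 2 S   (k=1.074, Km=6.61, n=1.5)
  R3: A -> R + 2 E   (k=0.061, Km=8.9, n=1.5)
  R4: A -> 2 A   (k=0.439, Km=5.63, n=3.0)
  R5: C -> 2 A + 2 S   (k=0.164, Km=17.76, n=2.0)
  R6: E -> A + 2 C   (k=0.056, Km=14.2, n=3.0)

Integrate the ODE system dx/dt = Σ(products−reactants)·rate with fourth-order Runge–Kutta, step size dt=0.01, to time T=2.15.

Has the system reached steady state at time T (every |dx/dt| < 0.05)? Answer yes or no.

Steady state at T: no

RK4 with dt=0.01: 215 steps to T=2.15. Trajectory (selected grid times):
t=0.00: A=29.32 S=22.77 R=28.69 C=36.80 E=46.51
t=0.24: A=29.76 S=23.18 R=28.70 C=36.82 E=46.52
t=0.48: A=30.19 S=23.59 R=28.72 C=36.85 E=46.53
t=0.72: A=30.63 S=24.00 R=28.73 C=36.87 E=46.55
t=0.96: A=31.08 S=24.40 R=28.74 C=36.90 E=46.56
t=1.19: A=31.50 S=24.79 R=28.75 C=36.93 E=46.57
t=1.43: A=31.95 S=25.19 R=28.77 C=36.96 E=46.58
t=1.67: A=32.40 S=25.60 R=28.78 C=37.00 E=46.60
t=1.91: A=32.85 S=26.00 R=28.79 C=37.03 E=46.61
t=2.15: A=33.31 S=26.40 R=28.80 C=37.07 E=46.62
Rates at T: R1=0.5948, R2=0.9988, R3=0.0536, R4=0.4369, R5=0.1334, R6=0.0545
dx/dt at T (Σ net stoichiometry × rate): A=+1.8941, S=+1.6696, R=+0.0536, C=+0.1663, E=+0.0527
Largest |dx/dt| is |+1.8941| (A) ≥ 0.05 → not steady.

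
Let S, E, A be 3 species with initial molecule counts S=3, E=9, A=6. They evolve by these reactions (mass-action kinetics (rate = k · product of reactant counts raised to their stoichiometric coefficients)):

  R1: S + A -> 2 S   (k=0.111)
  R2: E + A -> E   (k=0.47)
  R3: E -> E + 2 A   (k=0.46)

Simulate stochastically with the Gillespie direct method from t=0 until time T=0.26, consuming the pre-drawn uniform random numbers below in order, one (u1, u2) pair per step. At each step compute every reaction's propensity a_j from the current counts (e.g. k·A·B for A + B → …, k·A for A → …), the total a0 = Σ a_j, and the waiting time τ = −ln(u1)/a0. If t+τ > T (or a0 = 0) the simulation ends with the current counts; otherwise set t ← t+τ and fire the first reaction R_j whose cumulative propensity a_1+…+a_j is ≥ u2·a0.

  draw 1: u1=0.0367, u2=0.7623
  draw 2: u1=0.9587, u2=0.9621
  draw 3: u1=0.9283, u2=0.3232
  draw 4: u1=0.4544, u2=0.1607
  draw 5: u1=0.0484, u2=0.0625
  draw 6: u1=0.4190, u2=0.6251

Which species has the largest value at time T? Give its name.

Dominant species at T: E

t=0.000: S=3 E=9 A=6
Draw 1: a1=1.998, a2=25.380, a3=4.140, a0=31.518; τ=−ln(0.0367)/31.518=0.105 → t=0.105; u2·a0=0.7623·31.518=24.026; a1=1.998 < 24.026 ≤ a1+a2=27.378 → R2 fires; S=3 E=9 A=5
Draw 2: a1=1.665, a2=21.150, a3=4.140, a0=26.955; τ=−ln(0.9587)/26.955=0.002 → t=0.106; u2·a0=0.9621·26.955=25.933; a1+a2=22.815 < 25.933 ≤ a1+…+a3=26.955 → R3 fires; S=3 E=9 A=7
Draw 3: a1=2.331, a2=29.610, a3=4.140, a0=36.081; τ=−ln(0.9283)/36.081=0.002 → t=0.108; u2·a0=0.3232·36.081=11.661; a1=2.331 < 11.661 ≤ a1+a2=31.941 → R2 fires; S=3 E=9 A=6
Draw 4: a1=1.998, a2=25.380, a3=4.140, a0=31.518; τ=−ln(0.4544)/31.518=0.025 → t=0.134; u2·a0=0.1607·31.518=5.065; a1=1.998 < 5.065 ≤ a1+a2=27.378 → R2 fires; S=3 E=9 A=5
Draw 5: a1=1.665, a2=21.150, a3=4.140, a0=26.955; τ=−ln(0.0484)/26.955=0.112 → t=0.246; u2·a0=0.0625·26.955=1.685; a1=1.665 < 1.685 ≤ a1+a2=22.815 → R2 fires; S=3 E=9 A=4
Draw 6: a1=1.332, a2=16.920, a3=4.140, a0=22.392; τ=−ln(0.4190)/22.392=0.039 → t=0.285 > T=0.26: stop.
At T=0.26: S=3 E=9 A=4; the largest is E.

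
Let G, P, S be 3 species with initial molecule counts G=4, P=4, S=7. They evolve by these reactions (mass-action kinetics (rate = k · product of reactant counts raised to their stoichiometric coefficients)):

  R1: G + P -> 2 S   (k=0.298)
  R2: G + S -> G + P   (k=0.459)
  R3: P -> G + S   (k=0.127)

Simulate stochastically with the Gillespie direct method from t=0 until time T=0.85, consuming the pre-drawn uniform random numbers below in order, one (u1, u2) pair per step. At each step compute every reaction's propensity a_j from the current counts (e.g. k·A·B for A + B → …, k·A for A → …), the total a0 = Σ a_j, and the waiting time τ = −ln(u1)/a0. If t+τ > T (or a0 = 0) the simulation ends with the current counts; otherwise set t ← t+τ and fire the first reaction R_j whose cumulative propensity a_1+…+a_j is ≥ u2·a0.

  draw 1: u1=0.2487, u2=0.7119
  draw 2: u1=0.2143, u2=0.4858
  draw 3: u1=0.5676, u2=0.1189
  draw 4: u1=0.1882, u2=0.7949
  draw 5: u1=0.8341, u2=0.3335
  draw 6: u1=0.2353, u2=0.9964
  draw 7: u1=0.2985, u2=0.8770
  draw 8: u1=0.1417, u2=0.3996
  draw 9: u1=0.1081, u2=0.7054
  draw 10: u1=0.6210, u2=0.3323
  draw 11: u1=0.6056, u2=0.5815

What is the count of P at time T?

P at T = 6

t=0.000: G=4 P=4 S=7
Draw 1: a1=4.768, a2=12.852, a3=0.508, a0=18.128; τ=−ln(0.2487)/18.128=0.077 → t=0.077; u2·a0=0.7119·18.128=12.905; a1=4.768 < 12.905 ≤ a1+a2=17.620 → R2 fires; G=4 P=5 S=6
Draw 2: a1=5.960, a2=11.016, a3=0.635, a0=17.611; τ=−ln(0.2143)/17.611=0.087 → t=0.164; u2·a0=0.4858·17.611=8.555; a1=5.960 < 8.555 ≤ a1+a2=16.976 → R2 fires; G=4 P=6 S=5
Draw 3: a1=7.152, a2=9.180, a3=0.762, a0=17.094; τ=−ln(0.5676)/17.094=0.033 → t=0.197; u2·a0=0.1189·17.094=2.032 ≤ a1=7.152 → R1 fires; G=3 P=5 S=7
Draw 4: a1=4.470, a2=9.639, a3=0.635, a0=14.744; τ=−ln(0.1882)/14.744=0.113 → t=0.311; u2·a0=0.7949·14.744=11.720; a1=4.470 < 11.720 ≤ a1+a2=14.109 → R2 fires; G=3 P=6 S=6
Draw 5: a1=5.364, a2=8.262, a3=0.762, a0=14.388; τ=−ln(0.8341)/14.388=0.013 → t=0.323; u2·a0=0.3335·14.388=4.798 ≤ a1=5.364 → R1 fires; G=2 P=5 S=8
Draw 6: a1=2.980, a2=7.344, a3=0.635, a0=10.959; τ=−ln(0.2353)/10.959=0.132 → t=0.455; u2·a0=0.9964·10.959=10.920; a1+a2=10.324 < 10.920 ≤ a1+…+a3=10.959 → R3 fires; G=3 P=4 S=9
Draw 7: a1=3.576, a2=12.393, a3=0.508, a0=16.477; τ=−ln(0.2985)/16.477=0.073 → t=0.529; u2·a0=0.8770·16.477=14.450; a1=3.576 < 14.450 ≤ a1+a2=15.969 → R2 fires; G=3 P=5 S=8
Draw 8: a1=4.470, a2=11.016, a3=0.635, a0=16.121; τ=−ln(0.1417)/16.121=0.121 → t=0.650; u2·a0=0.3996·16.121=6.442; a1=4.470 < 6.442 ≤ a1+a2=15.486 → R2 fires; G=3 P=6 S=7
Draw 9: a1=5.364, a2=9.639, a3=0.762, a0=15.765; τ=−ln(0.1081)/15.765=0.141 → t=0.791; u2·a0=0.7054·15.765=11.121; a1=5.364 < 11.121 ≤ a1+a2=15.003 → R2 fires; G=3 P=7 S=6
Draw 10: a1=6.258, a2=8.262, a3=0.889, a0=15.409; τ=−ln(0.6210)/15.409=0.031 → t=0.822; u2·a0=0.3323·15.409=5.120 ≤ a1=6.258 → R1 fires; G=2 P=6 S=8
Draw 11: a1=3.576, a2=7.344, a3=0.762, a0=11.682; τ=−ln(0.6056)/11.682=0.043 → t=0.865 > T=0.85: stop.
Read off P at T=0.85: 6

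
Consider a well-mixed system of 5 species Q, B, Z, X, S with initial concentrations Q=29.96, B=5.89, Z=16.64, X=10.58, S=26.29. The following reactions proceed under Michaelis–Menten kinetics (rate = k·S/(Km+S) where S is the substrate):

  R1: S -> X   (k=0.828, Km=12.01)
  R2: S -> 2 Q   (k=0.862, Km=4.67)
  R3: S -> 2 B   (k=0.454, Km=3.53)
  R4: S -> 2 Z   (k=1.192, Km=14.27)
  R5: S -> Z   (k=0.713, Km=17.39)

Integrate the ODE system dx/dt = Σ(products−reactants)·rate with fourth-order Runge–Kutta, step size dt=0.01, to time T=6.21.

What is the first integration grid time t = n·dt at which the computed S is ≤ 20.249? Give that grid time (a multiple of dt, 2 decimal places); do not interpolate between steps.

RK4 with dt=0.01: 621 steps to T=6.21. Trajectory (selected grid times):
t=0.00: Q=29.96 B=5.89 Z=16.64 X=10.58 S=26.29
t=0.69: Q=30.96 B=6.44 Z=17.98 X=10.97 S=24.31
t=1.38: Q=31.96 B=6.98 Z=19.29 X=11.34 S=22.37
t=2.07: Q=32.93 B=7.52 Z=20.54 X=11.71 S=20.48
t=2.15: Q=33.04 B=7.58 Z=20.69 X=11.75 S=20.27
t=2.16: Q=33.06 B=7.59 Z=20.70 X=11.76 S=20.24
t=2.76: Q=33.89 B=8.05 Z=21.76 X=12.06 S=18.65
t=3.45: Q=34.83 B=8.58 Z=22.92 X=12.41 S=16.87
t=4.14: Q=35.75 B=9.09 Z=24.02 X=12.73 S=15.16
t=4.83: Q=36.65 B=9.59 Z=25.07 X=13.04 S=13.51
t=5.52: Q=37.52 B=10.08 Z=26.05 X=13.34 S=11.94
t=6.21: Q=38.36 B=10.56 Z=26.97 X=13.61 S=10.46
S(2.15)=20.268 > 20.249 but S(2.16)=20.241 ≤ 20.249, so the first grid time is t=2.16.

Threshold first reached at t = 2.16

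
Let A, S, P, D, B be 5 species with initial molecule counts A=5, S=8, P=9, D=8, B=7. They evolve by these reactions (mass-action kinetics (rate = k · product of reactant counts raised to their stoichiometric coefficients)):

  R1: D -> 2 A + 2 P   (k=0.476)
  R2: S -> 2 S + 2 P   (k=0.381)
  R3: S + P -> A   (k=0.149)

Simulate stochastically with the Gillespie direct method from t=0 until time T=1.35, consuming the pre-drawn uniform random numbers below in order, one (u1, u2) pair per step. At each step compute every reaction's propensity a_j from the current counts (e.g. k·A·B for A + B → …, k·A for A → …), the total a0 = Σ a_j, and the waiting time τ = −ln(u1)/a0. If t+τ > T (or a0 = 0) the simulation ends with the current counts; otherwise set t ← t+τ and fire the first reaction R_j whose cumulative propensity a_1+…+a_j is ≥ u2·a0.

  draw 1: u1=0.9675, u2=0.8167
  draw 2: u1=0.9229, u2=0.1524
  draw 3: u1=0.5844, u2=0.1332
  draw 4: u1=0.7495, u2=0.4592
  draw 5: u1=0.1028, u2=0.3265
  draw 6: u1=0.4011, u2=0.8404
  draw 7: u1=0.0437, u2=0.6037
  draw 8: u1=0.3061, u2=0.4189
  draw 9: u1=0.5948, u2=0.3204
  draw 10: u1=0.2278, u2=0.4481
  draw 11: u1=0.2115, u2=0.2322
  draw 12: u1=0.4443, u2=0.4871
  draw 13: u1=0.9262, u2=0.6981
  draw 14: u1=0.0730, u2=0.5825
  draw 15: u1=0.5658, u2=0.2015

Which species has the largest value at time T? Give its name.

Dominant species at T: A

t=0.000: A=5 S=8 P=9 D=8 B=7
Draw 1: a1=3.808, a2=3.048, a3=10.728, a0=17.584; τ=−ln(0.9675)/17.584=0.002 → t=0.002; u2·a0=0.8167·17.584=14.361; a1+a2=6.856 < 14.361 ≤ a1+…+a3=17.584 → R3 fires; A=6 S=7 P=8 D=8 B=7
Draw 2: a1=3.808, a2=2.667, a3=8.344, a0=14.819; τ=−ln(0.9229)/14.819=0.005 → t=0.007; u2·a0=0.1524·14.819=2.258 ≤ a1=3.808 → R1 fires; A=8 S=7 P=10 D=7 B=7
Draw 3: a1=3.332, a2=2.667, a3=10.430, a0=16.429; τ=−ln(0.5844)/16.429=0.033 → t=0.040; u2·a0=0.1332·16.429=2.188 ≤ a1=3.332 → R1 fires; A=10 S=7 P=12 D=6 B=7
Draw 4: a1=2.856, a2=2.667, a3=12.516, a0=18.039; τ=−ln(0.7495)/18.039=0.016 → t=0.056; u2·a0=0.4592·18.039=8.284; a1+a2=5.523 < 8.284 ≤ a1+…+a3=18.039 → R3 fires; A=11 S=6 P=11 D=6 B=7
Draw 5: a1=2.856, a2=2.286, a3=9.834, a0=14.976; τ=−ln(0.1028)/14.976=0.152 → t=0.208; u2·a0=0.3265·14.976=4.890; a1=2.856 < 4.890 ≤ a1+a2=5.142 → R2 fires; A=11 S=7 P=13 D=6 B=7
Draw 6: a1=2.856, a2=2.667, a3=13.559, a0=19.082; τ=−ln(0.4011)/19.082=0.048 → t=0.256; u2·a0=0.8404·19.082=16.037; a1+a2=5.523 < 16.037 ≤ a1+…+a3=19.082 → R3 fires; A=12 S=6 P=12 D=6 B=7
Draw 7: a1=2.856, a2=2.286, a3=10.728, a0=15.870; τ=−ln(0.0437)/15.870=0.197 → t=0.453; u2·a0=0.6037·15.870=9.581; a1+a2=5.142 < 9.581 ≤ a1+…+a3=15.870 → R3 fires; A=13 S=5 P=11 D=6 B=7
Draw 8: a1=2.856, a2=1.905, a3=8.195, a0=12.956; τ=−ln(0.3061)/12.956=0.091 → t=0.544; u2·a0=0.4189·12.956=5.427; a1+a2=4.761 < 5.427 ≤ a1+…+a3=12.956 → R3 fires; A=14 S=4 P=10 D=6 B=7
Draw 9: a1=2.856, a2=1.524, a3=5.960, a0=10.340; τ=−ln(0.5948)/10.340=0.050 → t=0.595; u2·a0=0.3204·10.340=3.313; a1=2.856 < 3.313 ≤ a1+a2=4.380 → R2 fires; A=14 S=5 P=12 D=6 B=7
Draw 10: a1=2.856, a2=1.905, a3=8.940, a0=13.701; τ=−ln(0.2278)/13.701=0.108 → t=0.703; u2·a0=0.4481·13.701=6.139; a1+a2=4.761 < 6.139 ≤ a1+…+a3=13.701 → R3 fires; A=15 S=4 P=11 D=6 B=7
Draw 11: a1=2.856, a2=1.524, a3=6.556, a0=10.936; τ=−ln(0.2115)/10.936=0.142 → t=0.845; u2·a0=0.2322·10.936=2.539 ≤ a1=2.856 → R1 fires; A=17 S=4 P=13 D=5 B=7
Draw 12: a1=2.380, a2=1.524, a3=7.748, a0=11.652; τ=−ln(0.4443)/11.652=0.070 → t=0.914; u2·a0=0.4871·11.652=5.676; a1+a2=3.904 < 5.676 ≤ a1+…+a3=11.652 → R3 fires; A=18 S=3 P=12 D=5 B=7
Draw 13: a1=2.380, a2=1.143, a3=5.364, a0=8.887; τ=−ln(0.9262)/8.887=0.009 → t=0.923; u2·a0=0.6981·8.887=6.204; a1+a2=3.523 < 6.204 ≤ a1+…+a3=8.887 → R3 fires; A=19 S=2 P=11 D=5 B=7
Draw 14: a1=2.380, a2=0.762, a3=3.278, a0=6.420; τ=−ln(0.0730)/6.420=0.408 → t=1.331; u2·a0=0.5825·6.420=3.740; a1+a2=3.142 < 3.740 ≤ a1+…+a3=6.420 → R3 fires; A=20 S=1 P=10 D=5 B=7
Draw 15: a1=2.380, a2=0.381, a3=1.490, a0=4.251; τ=−ln(0.5658)/4.251=0.134 → t=1.465 > T=1.35: stop.
At T=1.35: A=20 S=1 P=10 D=5 B=7; the largest is A.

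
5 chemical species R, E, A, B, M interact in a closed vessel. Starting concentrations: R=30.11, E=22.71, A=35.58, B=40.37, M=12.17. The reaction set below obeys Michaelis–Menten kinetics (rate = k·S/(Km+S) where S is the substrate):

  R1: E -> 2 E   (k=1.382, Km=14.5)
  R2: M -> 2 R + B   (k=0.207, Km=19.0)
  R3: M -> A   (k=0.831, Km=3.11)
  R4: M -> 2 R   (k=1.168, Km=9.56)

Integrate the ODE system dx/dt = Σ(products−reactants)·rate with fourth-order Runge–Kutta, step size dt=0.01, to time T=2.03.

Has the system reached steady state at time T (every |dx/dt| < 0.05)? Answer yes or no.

RK4 with dt=0.01: 203 steps to T=2.03. Trajectory (selected grid times):
t=0.00: R=30.11 E=22.71 A=35.58 B=40.37 M=12.17
t=0.23: R=30.45 E=22.90 A=35.73 B=40.39 M=11.85
t=0.45: R=30.76 E=23.09 A=35.88 B=40.41 M=11.55
t=0.68: R=31.09 E=23.29 A=36.03 B=40.42 M=11.23
t=0.90: R=31.40 E=23.47 A=36.17 B=40.44 M=10.94
t=1.13: R=31.72 E=23.67 A=36.32 B=40.46 M=10.63
t=1.35: R=32.02 E=23.86 A=36.46 B=40.47 M=10.34
t=1.58: R=32.33 E=24.06 A=36.60 B=40.49 M=10.03
t=1.80: R=32.62 E=24.25 A=36.74 B=40.51 M=9.75
t=2.03: R=32.93 E=24.45 A=36.89 B=40.52 M=9.45
Rates at T: R1=0.8675, R2=0.0688, R3=0.6253, R4=0.5807
dx/dt at T (Σ net stoichiometry × rate): R=+1.2990, E=+0.8675, A=+0.6253, B=+0.0688, M=-1.2748
Largest |dx/dt| is |+1.2990| (R) ≥ 0.05 → not steady.

Steady state at T: no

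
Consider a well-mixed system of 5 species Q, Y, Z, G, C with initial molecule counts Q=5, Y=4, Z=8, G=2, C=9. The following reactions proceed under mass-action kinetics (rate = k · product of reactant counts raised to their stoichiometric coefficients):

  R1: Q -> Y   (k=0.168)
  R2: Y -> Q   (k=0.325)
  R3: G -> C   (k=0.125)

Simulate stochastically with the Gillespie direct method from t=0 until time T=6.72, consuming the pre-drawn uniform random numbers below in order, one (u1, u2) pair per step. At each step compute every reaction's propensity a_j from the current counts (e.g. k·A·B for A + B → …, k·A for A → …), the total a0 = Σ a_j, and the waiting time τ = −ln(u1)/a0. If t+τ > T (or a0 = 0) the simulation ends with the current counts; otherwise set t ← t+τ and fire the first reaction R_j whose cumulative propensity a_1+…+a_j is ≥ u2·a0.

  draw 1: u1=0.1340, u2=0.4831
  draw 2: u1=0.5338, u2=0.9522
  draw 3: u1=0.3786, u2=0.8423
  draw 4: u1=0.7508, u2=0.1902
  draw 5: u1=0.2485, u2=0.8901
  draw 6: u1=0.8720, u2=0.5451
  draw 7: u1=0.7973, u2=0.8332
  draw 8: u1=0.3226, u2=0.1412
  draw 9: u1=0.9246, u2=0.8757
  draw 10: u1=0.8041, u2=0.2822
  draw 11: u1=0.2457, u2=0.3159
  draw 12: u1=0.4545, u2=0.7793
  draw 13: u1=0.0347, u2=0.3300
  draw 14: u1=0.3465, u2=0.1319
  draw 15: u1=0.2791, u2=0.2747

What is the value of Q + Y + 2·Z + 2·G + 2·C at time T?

Check how each reaction changes W = Q + Y + 2·Z + 2·G + 2·C (weight of products minus weight of reactants):
R1: Q -> Y: (1·1) − (1·1) = 1 − 1 = 0
R2: Y -> Q: (1·1) − (1·1) = 1 − 1 = 0
R3: G -> C: (2·1) − (2·1) = 2 − 2 = 0
Every reaction leaves W unchanged, so W is conserved and no simulation is needed: W(T) = W(0) = 5 + 4 + 2·8 + 2·2 + 2·9 = 47

Value at T = 47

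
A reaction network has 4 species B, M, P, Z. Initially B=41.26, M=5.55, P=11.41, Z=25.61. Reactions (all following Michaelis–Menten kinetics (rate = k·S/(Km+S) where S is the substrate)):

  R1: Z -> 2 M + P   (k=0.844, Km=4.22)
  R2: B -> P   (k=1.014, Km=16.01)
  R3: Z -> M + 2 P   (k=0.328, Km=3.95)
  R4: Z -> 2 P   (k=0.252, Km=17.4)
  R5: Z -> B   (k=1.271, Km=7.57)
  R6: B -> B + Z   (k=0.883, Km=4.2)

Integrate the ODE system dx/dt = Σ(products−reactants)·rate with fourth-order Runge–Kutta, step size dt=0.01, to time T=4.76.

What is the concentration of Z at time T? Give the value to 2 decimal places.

RK4 with dt=0.01: 476 steps to T=4.76. Trajectory (selected grid times):
t=0.00: B=41.26 M=5.55 P=11.41 Z=25.61
t=0.53: B=41.39 M=6.47 P=12.64 Z=24.90
t=1.06: B=41.52 M=7.38 P=13.86 Z=24.20
t=1.59: B=41.64 M=8.29 P=15.09 Z=23.51
t=2.12: B=41.76 M=9.19 P=16.30 Z=22.83
t=2.64: B=41.87 M=10.08 P=17.49 Z=22.16
t=3.17: B=41.99 M=10.98 P=18.70 Z=21.49
t=3.70: B=42.09 M=11.87 P=19.90 Z=20.83
t=4.23: B=42.19 M=12.76 P=21.10 Z=20.17
t=4.76: B=42.29 M=13.64 P=22.29 Z=19.52
Read off Z at T=4.76: 19.52

Z at T = 19.52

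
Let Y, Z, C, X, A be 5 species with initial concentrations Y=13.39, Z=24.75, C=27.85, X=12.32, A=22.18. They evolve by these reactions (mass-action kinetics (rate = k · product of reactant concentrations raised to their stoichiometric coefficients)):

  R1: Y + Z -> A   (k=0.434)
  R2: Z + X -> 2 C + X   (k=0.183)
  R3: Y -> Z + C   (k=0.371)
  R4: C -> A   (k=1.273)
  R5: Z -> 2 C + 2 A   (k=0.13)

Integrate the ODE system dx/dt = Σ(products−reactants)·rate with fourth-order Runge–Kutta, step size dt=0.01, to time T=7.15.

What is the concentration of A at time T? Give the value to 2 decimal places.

RK4 with dt=0.01: 715 steps to T=7.15. Trajectory (selected grid times):
t=0.00: Y=13.39 Z=24.75 C=27.85 X=12.32 A=22.18
t=0.79: Y=1.01 Z=1.55 C=23.41 X=12.32 A=65.51
t=1.59: Y=0.59 Z=0.26 C=10.01 X=12.32 A=82.11
t=2.38: Y=0.42 Z=0.09 C=4.09 X=12.32 A=88.82
t=3.18: Y=0.30 Z=0.06 C=1.70 X=12.32 A=91.60
t=3.97: Y=0.22 Z=0.04 C=0.78 X=12.32 A=92.79
t=4.77: Y=0.16 Z=0.03 C=0.40 X=12.32 A=93.37
t=5.56: Y=0.12 Z=0.02 C=0.23 X=12.32 A=93.68
t=6.36: Y=0.09 Z=0.02 C=0.15 X=12.32 A=93.87
t=7.15: Y=0.07 Z=0.01 C=0.10 X=12.32 A=93.99
Read off A at T=7.15: 93.99

A at T = 93.99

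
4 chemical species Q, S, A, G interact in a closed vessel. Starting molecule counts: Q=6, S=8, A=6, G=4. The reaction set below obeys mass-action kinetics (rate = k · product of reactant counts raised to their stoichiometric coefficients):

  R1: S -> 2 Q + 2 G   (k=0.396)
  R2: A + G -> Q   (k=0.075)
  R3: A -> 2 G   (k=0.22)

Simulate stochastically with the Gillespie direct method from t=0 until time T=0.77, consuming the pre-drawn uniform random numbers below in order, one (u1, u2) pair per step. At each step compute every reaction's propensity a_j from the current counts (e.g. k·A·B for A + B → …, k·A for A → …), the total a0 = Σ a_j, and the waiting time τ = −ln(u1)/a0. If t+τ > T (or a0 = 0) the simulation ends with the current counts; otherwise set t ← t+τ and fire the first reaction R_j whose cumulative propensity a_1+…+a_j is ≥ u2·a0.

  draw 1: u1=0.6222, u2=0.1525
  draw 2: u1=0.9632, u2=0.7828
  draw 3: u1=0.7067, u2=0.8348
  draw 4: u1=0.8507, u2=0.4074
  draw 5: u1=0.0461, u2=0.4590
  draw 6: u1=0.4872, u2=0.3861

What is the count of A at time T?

A at T = 3

t=0.000: Q=6 S=8 A=6 G=4
Draw 1: a1=3.168, a2=1.800, a3=1.320, a0=6.288; τ=−ln(0.6222)/6.288=0.075 → t=0.075; u2·a0=0.1525·6.288=0.959 ≤ a1=3.168 → R1 fires; Q=8 S=7 A=6 G=6
Draw 2: a1=2.772, a2=2.700, a3=1.320, a0=6.792; τ=−ln(0.9632)/6.792=0.006 → t=0.081; u2·a0=0.7828·6.792=5.317; a1=2.772 < 5.317 ≤ a1+a2=5.472 → R2 fires; Q=9 S=7 A=5 G=5
Draw 3: a1=2.772, a2=1.875, a3=1.100, a0=5.747; τ=−ln(0.7067)/5.747=0.060 → t=0.141; u2·a0=0.8348·5.747=4.798; a1+a2=4.647 < 4.798 ≤ a1+…+a3=5.747 → R3 fires; Q=9 S=7 A=4 G=7
Draw 4: a1=2.772, a2=2.100, a3=0.880, a0=5.752; τ=−ln(0.8507)/5.752=0.028 → t=0.169; u2·a0=0.4074·5.752=2.343 ≤ a1=2.772 → R1 fires; Q=11 S=6 A=4 G=9
Draw 5: a1=2.376, a2=2.700, a3=0.880, a0=5.956; τ=−ln(0.0461)/5.956=0.517 → t=0.686; u2·a0=0.4590·5.956=2.734; a1=2.376 < 2.734 ≤ a1+a2=5.076 → R2 fires; Q=12 S=6 A=3 G=8
Draw 6: a1=2.376, a2=1.800, a3=0.660, a0=4.836; τ=−ln(0.4872)/4.836=0.149 → t=0.835 > T=0.77: stop.
Read off A at T=0.77: 3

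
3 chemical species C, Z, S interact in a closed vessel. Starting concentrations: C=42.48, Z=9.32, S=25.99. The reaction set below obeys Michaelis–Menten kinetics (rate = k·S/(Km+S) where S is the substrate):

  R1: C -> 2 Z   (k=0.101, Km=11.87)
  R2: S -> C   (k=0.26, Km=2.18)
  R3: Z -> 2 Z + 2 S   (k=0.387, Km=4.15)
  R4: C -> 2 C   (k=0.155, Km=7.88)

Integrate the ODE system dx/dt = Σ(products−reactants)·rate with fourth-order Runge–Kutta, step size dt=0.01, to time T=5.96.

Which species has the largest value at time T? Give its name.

RK4 with dt=0.01: 596 steps to T=5.96. Trajectory (selected grid times):
t=0.00: C=42.48 Z=9.32 S=25.99
t=0.66: C=42.67 Z=9.60 S=26.19
t=1.32: C=42.87 Z=9.89 S=26.39
t=1.99: C=43.06 Z=10.17 S=26.59
t=2.65: C=43.25 Z=10.46 S=26.80
t=3.31: C=43.45 Z=10.75 S=27.01
t=3.97: C=43.64 Z=11.04 S=27.22
t=4.64: C=43.84 Z=11.33 S=27.43
t=5.30: C=44.03 Z=11.63 S=27.65
t=5.96: C=44.22 Z=11.92 S=27.87
At T=5.96: C=44.22 Z=11.92 S=27.87; the largest is C.

Dominant species at T: C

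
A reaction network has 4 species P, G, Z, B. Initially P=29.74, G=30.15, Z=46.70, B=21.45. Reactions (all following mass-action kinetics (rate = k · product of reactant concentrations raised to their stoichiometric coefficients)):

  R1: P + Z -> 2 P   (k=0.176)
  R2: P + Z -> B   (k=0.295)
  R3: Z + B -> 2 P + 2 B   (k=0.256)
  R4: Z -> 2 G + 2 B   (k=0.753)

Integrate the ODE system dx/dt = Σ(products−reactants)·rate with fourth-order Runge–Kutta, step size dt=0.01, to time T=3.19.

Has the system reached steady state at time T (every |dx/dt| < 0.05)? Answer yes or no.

Steady state at T: yes

RK4 with dt=0.01: 319 steps to T=3.19. Trajectory (selected grid times):
t=0.00: P=29.74 G=30.15 Z=46.70 B=21.45
t=0.35: P=53.28 G=32.58 Z=0.00 B=58.18
t=0.71: P=53.28 G=32.58 Z=0.00 B=58.18
t=1.06: P=53.28 G=32.58 Z=0.00 B=58.18
t=1.42: P=53.28 G=32.58 Z=0.00 B=58.18
t=1.77: P=53.28 G=32.58 Z=0.00 B=58.18
t=2.13: P=53.28 G=32.58 Z=0.00 B=58.18
t=2.48: P=53.28 G=32.58 Z=0.00 B=58.18
t=2.84: P=53.28 G=32.58 Z=0.00 B=58.18
t=3.19: P=53.28 G=32.58 Z=0.00 B=58.18
Rates at T: R1=0.0000, R2=0.0000, R3=0.0000, R4=0.0000
dx/dt at T (Σ net stoichiometry × rate): P=+0.0000, G=+0.0000, Z=-0.0000, B=+0.0000
Largest |dx/dt| is |-0.0000| (Z) < 0.05 → steady.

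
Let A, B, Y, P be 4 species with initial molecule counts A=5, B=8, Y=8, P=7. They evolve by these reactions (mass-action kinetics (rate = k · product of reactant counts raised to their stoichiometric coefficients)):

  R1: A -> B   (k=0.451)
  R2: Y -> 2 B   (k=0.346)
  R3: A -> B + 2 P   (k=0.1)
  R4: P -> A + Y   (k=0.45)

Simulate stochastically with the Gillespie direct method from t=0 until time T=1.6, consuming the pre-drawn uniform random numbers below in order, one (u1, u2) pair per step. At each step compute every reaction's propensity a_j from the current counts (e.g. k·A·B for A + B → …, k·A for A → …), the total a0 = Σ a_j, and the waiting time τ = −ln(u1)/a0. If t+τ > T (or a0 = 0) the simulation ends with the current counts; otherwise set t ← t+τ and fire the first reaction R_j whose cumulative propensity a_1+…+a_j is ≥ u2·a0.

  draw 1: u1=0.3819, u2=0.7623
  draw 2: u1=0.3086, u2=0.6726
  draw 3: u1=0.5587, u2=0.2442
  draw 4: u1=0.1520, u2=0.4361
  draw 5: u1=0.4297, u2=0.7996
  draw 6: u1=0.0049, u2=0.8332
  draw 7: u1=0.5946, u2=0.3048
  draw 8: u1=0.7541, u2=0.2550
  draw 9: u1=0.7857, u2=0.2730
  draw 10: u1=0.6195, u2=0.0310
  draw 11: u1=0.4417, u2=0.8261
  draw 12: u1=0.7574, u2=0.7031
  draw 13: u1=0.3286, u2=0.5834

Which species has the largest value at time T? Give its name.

Dominant species at T: B

t=0.000: A=5 B=8 Y=8 P=7
Draw 1: a1=2.255, a2=2.768, a3=0.500, a4=3.150, a0=8.673; τ=−ln(0.3819)/8.673=0.111 → t=0.111; u2·a0=0.7623·8.673=6.611; a1+…+a3=5.523 < 6.611 ≤ a1+…+a4=8.673 → R4 fires; A=6 B=8 Y=9 P=6
Draw 2: a1=2.706, a2=3.114, a3=0.600, a4=2.700, a0=9.120; τ=−ln(0.3086)/9.120=0.129 → t=0.240; u2·a0=0.6726·9.120=6.134; a1+a2=5.820 < 6.134 ≤ a1+…+a3=6.420 → R3 fires; A=5 B=9 Y=9 P=8
Draw 3: a1=2.255, a2=3.114, a3=0.500, a4=3.600, a0=9.469; τ=−ln(0.5587)/9.469=0.061 → t=0.301; u2·a0=0.2442·9.469=2.312; a1=2.255 < 2.312 ≤ a1+a2=5.369 → R2 fires; A=5 B=11 Y=8 P=8
Draw 4: a1=2.255, a2=2.768, a3=0.500, a4=3.600, a0=9.123; τ=−ln(0.1520)/9.123=0.206 → t=0.508; u2·a0=0.4361·9.123=3.979; a1=2.255 < 3.979 ≤ a1+a2=5.023 → R2 fires; A=5 B=13 Y=7 P=8
Draw 5: a1=2.255, a2=2.422, a3=0.500, a4=3.600, a0=8.777; τ=−ln(0.4297)/8.777=0.096 → t=0.604; u2·a0=0.7996·8.777=7.018; a1+…+a3=5.177 < 7.018 ≤ a1+…+a4=8.777 → R4 fires; A=6 B=13 Y=8 P=7
Draw 6: a1=2.706, a2=2.768, a3=0.600, a4=3.150, a0=9.224; τ=−ln(0.0049)/9.224=0.577 → t=1.181; u2·a0=0.8332·9.224=7.685; a1+…+a3=6.074 < 7.685 ≤ a1+…+a4=9.224 → R4 fires; A=7 B=13 Y=9 P=6
Draw 7: a1=3.157, a2=3.114, a3=0.700, a4=2.700, a0=9.671; τ=−ln(0.5946)/9.671=0.054 → t=1.234; u2·a0=0.3048·9.671=2.948 ≤ a1=3.157 → R1 fires; A=6 B=14 Y=9 P=6
Draw 8: a1=2.706, a2=3.114, a3=0.600, a4=2.700, a0=9.120; τ=−ln(0.7541)/9.120=0.031 → t=1.265; u2·a0=0.2550·9.120=2.326 ≤ a1=2.706 → R1 fires; A=5 B=15 Y=9 P=6
Draw 9: a1=2.255, a2=3.114, a3=0.500, a4=2.700, a0=8.569; τ=−ln(0.7857)/8.569=0.028 → t=1.294; u2·a0=0.2730·8.569=2.339; a1=2.255 < 2.339 ≤ a1+a2=5.369 → R2 fires; A=5 B=17 Y=8 P=6
Draw 10: a1=2.255, a2=2.768, a3=0.500, a4=2.700, a0=8.223; τ=−ln(0.6195)/8.223=0.058 → t=1.352; u2·a0=0.0310·8.223=0.255 ≤ a1=2.255 → R1 fires; A=4 B=18 Y=8 P=6
Draw 11: a1=1.804, a2=2.768, a3=0.400, a4=2.700, a0=7.672; τ=−ln(0.4417)/7.672=0.107 → t=1.458; u2·a0=0.8261·7.672=6.338; a1+…+a3=4.972 < 6.338 ≤ a1+…+a4=7.672 → R4 fires; A=5 B=18 Y=9 P=5
Draw 12: a1=2.255, a2=3.114, a3=0.500, a4=2.250, a0=8.119; τ=−ln(0.7574)/8.119=0.034 → t=1.493; u2·a0=0.7031·8.119=5.708; a1+a2=5.369 < 5.708 ≤ a1+…+a3=5.869 → R3 fires; A=4 B=19 Y=9 P=7
Draw 13: a1=1.804, a2=3.114, a3=0.400, a4=3.150, a0=8.468; τ=−ln(0.3286)/8.468=0.131 → t=1.624 > T=1.6: stop.
At T=1.6: A=4 B=19 Y=9 P=7; the largest is B.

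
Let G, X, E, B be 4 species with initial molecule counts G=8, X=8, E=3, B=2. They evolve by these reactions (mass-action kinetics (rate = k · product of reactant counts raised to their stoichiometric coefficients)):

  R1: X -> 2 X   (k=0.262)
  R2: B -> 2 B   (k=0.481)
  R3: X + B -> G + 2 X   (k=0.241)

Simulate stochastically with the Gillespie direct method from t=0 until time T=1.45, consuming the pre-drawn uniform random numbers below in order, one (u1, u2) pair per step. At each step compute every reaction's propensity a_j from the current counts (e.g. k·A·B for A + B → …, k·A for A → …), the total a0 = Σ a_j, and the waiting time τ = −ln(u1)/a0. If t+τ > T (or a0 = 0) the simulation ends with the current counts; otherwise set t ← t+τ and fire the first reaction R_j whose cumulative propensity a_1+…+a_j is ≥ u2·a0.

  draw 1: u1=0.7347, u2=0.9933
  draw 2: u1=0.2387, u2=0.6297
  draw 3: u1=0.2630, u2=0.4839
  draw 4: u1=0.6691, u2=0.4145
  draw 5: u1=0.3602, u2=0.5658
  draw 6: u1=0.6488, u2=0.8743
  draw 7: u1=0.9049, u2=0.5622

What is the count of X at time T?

X at T = 14

t=0.000: G=8 X=8 E=3 B=2
Draw 1: a1=2.096, a2=0.962, a3=3.856, a0=6.914; τ=−ln(0.7347)/6.914=0.045 → t=0.045; u2·a0=0.9933·6.914=6.868; a1+a2=3.058 < 6.868 ≤ a1+…+a3=6.914 → R3 fires; G=9 X=9 E=3 B=1
Draw 2: a1=2.358, a2=0.481, a3=2.169, a0=5.008; τ=−ln(0.2387)/5.008=0.286 → t=0.331; u2·a0=0.6297·5.008=3.154; a1+a2=2.839 < 3.154 ≤ a1+…+a3=5.008 → R3 fires; G=10 X=10 E=3 B=0
Draw 3: a1=2.620, a2=0.000, a3=0.000, a0=2.620; τ=−ln(0.2630)/2.620=0.510 → t=0.840; u2·a0=0.4839·2.620=1.268 ≤ a1=2.620 → R1 fires; G=10 X=11 E=3 B=0
Draw 4: a1=2.882, a2=0.000, a3=0.000, a0=2.882; τ=−ln(0.6691)/2.882=0.139 → t=0.980; u2·a0=0.4145·2.882=1.195 ≤ a1=2.882 → R1 fires; G=10 X=12 E=3 B=0
Draw 5: a1=3.144, a2=0.000, a3=0.000, a0=3.144; τ=−ln(0.3602)/3.144=0.325 → t=1.305; u2·a0=0.5658·3.144=1.779 ≤ a1=3.144 → R1 fires; G=10 X=13 E=3 B=0
Draw 6: a1=3.406, a2=0.000, a3=0.000, a0=3.406; τ=−ln(0.6488)/3.406=0.127 → t=1.432; u2·a0=0.8743·3.406=2.978 ≤ a1=3.406 → R1 fires; G=10 X=14 E=3 B=0
Draw 7: a1=3.668, a2=0.000, a3=0.000, a0=3.668; τ=−ln(0.9049)/3.668=0.027 → t=1.459 > T=1.45: stop.
Read off X at T=1.45: 14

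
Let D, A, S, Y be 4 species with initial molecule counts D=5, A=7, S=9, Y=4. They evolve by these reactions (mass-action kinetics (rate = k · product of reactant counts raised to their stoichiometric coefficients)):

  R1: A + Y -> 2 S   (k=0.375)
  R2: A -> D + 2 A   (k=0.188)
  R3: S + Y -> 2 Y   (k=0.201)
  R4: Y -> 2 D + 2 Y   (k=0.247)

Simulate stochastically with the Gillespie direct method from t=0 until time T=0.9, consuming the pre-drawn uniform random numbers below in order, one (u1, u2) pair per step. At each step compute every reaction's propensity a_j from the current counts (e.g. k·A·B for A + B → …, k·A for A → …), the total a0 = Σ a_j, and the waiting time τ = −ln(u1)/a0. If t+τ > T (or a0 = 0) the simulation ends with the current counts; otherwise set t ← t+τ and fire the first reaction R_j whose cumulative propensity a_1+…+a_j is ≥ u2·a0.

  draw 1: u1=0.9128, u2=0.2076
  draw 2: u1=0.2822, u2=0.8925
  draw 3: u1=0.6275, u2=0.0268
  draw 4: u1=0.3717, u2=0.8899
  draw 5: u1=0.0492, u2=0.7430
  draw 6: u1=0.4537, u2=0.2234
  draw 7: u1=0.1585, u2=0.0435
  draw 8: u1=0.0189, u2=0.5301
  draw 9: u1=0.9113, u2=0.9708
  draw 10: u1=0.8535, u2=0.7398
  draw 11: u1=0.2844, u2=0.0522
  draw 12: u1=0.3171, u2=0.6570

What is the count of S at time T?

S at T = 14

t=0.000: D=5 A=7 S=9 Y=4
Draw 1: a1=10.500, a2=1.316, a3=7.236, a4=0.988, a0=20.040; τ=−ln(0.9128)/20.040=0.005 → t=0.005; u2·a0=0.2076·20.040=4.160 ≤ a1=10.500 → R1 fires; D=5 A=6 S=11 Y=3
Draw 2: a1=6.750, a2=1.128, a3=6.633, a4=0.741, a0=15.252; τ=−ln(0.2822)/15.252=0.083 → t=0.088; u2·a0=0.8925·15.252=13.612; a1+a2=7.878 < 13.612 ≤ a1+…+a3=14.511 → R3 fires; D=5 A=6 S=10 Y=4
Draw 3: a1=9.000, a2=1.128, a3=8.040, a4=0.988, a0=19.156; τ=−ln(0.6275)/19.156=0.024 → t=0.112; u2·a0=0.0268·19.156=0.513 ≤ a1=9.000 → R1 fires; D=5 A=5 S=12 Y=3
Draw 4: a1=5.625, a2=0.940, a3=7.236, a4=0.741, a0=14.542; τ=−ln(0.3717)/14.542=0.068 → t=0.180; u2·a0=0.8899·14.542=12.941; a1+a2=6.565 < 12.941 ≤ a1+…+a3=13.801 → R3 fires; D=5 A=5 S=11 Y=4
Draw 5: a1=7.500, a2=0.940, a3=8.844, a4=0.988, a0=18.272; τ=−ln(0.0492)/18.272=0.165 → t=0.345; u2·a0=0.7430·18.272=13.576; a1+a2=8.440 < 13.576 ≤ a1+…+a3=17.284 → R3 fires; D=5 A=5 S=10 Y=5
Draw 6: a1=9.375, a2=0.940, a3=10.050, a4=1.235, a0=21.600; τ=−ln(0.4537)/21.600=0.037 → t=0.381; u2·a0=0.2234·21.600=4.825 ≤ a1=9.375 → R1 fires; D=5 A=4 S=12 Y=4
Draw 7: a1=6.000, a2=0.752, a3=9.648, a4=0.988, a0=17.388; τ=−ln(0.1585)/17.388=0.106 → t=0.487; u2·a0=0.0435·17.388=0.756 ≤ a1=6.000 → R1 fires; D=5 A=3 S=14 Y=3
Draw 8: a1=3.375, a2=0.564, a3=8.442, a4=0.741, a0=13.122; τ=−ln(0.0189)/13.122=0.302 → t=0.790; u2·a0=0.5301·13.122=6.956; a1+a2=3.939 < 6.956 ≤ a1+…+a3=12.381 → R3 fires; D=5 A=3 S=13 Y=4
Draw 9: a1=4.500, a2=0.564, a3=10.452, a4=0.988, a0=16.504; τ=−ln(0.9113)/16.504=0.006 → t=0.795; u2·a0=0.9708·16.504=16.022; a1+…+a3=15.516 < 16.022 ≤ a1+…+a4=16.504 → R4 fires; D=7 A=3 S=13 Y=5
Draw 10: a1=5.625, a2=0.564, a3=13.065, a4=1.235, a0=20.489; τ=−ln(0.8535)/20.489=0.008 → t=0.803; u2·a0=0.7398·20.489=15.158; a1+a2=6.189 < 15.158 ≤ a1+…+a3=19.254 → R3 fires; D=7 A=3 S=12 Y=6
Draw 11: a1=6.750, a2=0.564, a3=14.472, a4=1.482, a0=23.268; τ=−ln(0.2844)/23.268=0.054 → t=0.857; u2·a0=0.0522·23.268=1.215 ≤ a1=6.750 → R1 fires; D=7 A=2 S=14 Y=5
Draw 12: a1=3.750, a2=0.376, a3=14.070, a4=1.235, a0=19.431; τ=−ln(0.3171)/19.431=0.059 → t=0.916 > T=0.9: stop.
Read off S at T=0.9: 14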